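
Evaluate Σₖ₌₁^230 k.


n(n+1)/2 = 230×231/2 = 53130/2 = 26565

Σk = 26565


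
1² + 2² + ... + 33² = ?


n = 33
n(n+1)(2n+1)/6 = 33×34×67/6
= 75174/6 = 12529

Σk² = 12529


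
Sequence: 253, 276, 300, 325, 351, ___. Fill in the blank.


Pattern: triangular numbers: n(n+1)/2
Terms: 253, 276, 300, 325, 351
Next term = 378

Next term = 378


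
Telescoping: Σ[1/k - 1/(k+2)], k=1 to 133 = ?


Telescoping with gap 2: two head and two tail terms survive.
= (1 + 1/2) - (1/134 + 1/135)
= 3/2 - 1/134 - 1/135 = 13433/9045

Sum = 13433/9045


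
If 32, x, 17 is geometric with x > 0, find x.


GM = √(32×17) = √544 = 23.3238

GM = 23.3238


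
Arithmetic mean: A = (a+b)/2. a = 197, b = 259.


AM = (197 + 259)/2 = 456/2 = 228

AM = 228


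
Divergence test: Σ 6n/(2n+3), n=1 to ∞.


lim(n→∞) 6n/(2n+3) = 6/2 = 3  (divide numerator and denominator by n)
lim aₙ = 3 ≠ 0 → series DIVERGES

Diverges (lim aₙ = 3 ≠ 0)


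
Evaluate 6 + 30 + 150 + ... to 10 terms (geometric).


Sₙ = 6×(5^10 - 1)/(5 - 1)
= 6×(9765625 - 1)/4
= 6×9765624/4
= 14648436

S_10 = 14648436


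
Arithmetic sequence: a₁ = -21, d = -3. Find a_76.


aₙ = a₁ + (n-1)d
= -21 + (76-1)×-3
= -21 - 225
= -246

a_76 = -246


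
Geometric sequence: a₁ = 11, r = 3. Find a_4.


aₙ = a₁·r^(n-1)
= 11×3^3
= 11×27
= 297

a_4 = 297


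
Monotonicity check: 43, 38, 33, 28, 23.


Differences: -5, -5, -5, -5
All differences < 0 → strictly DECREASING

Monotonically decreasing


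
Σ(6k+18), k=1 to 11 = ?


Σ(6k+18) = 6·Σk + 18·n
= 6·66 + 18·11
= 396 + 198 = 594

Σ = 594


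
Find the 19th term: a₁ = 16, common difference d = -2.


aₙ = a₁ + (n-1)d
= 16 + (19-1)×-2
= 16 - 36
= -20

a_19 = -20


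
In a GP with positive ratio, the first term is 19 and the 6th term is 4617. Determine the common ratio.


r^(n-1) = aₙ/a₁
r^5 = 4617/19 = 243
r = 243^(1/5)
= 3

r = 3


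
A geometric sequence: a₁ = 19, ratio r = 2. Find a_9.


aₙ = a₁·r^(n-1)
= 19×2^8
= 19×256
= 4864

a_9 = 4864


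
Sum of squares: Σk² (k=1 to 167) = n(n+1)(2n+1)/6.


n = 167
n(n+1)(2n+1)/6 = 167×168×335/6
= 9398760/6 = 1566460

Σk² = 1566460


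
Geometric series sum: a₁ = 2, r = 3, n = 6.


Sₙ = 2×(3^6 - 1)/(3 - 1)
= 2×(729 - 1)/2
= 2×728/2
= 728

S_6 = 728


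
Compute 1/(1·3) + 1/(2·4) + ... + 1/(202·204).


1/(k(k+2)) = (1/2)·(1/k - 1/(k+2)) (partial fractions)
Telescoping: Σ = (1/2)·(1 + 1/2 - 1/203 - 1/204) = 61711/82824

Sum = 61711/82824


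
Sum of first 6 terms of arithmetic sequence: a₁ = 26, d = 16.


aₙ = 26 + (6-1)×16 = 106
Sₙ = n(a₁+aₙ)/2 = 6×(26+106)/2
= 6×132/2 = 396

S_6 = 396


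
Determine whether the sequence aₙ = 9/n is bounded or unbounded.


a₁ = 9, a₂ = 9/2, a₃ = 9/3, ...
0 < aₙ ≤ 9 for all n ≥ 1
Lower bound: 0, Upper bound: 9
The sequence IS bounded

Bounded (0 < aₙ ≤ 9)


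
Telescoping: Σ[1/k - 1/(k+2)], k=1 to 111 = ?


Telescoping with gap 2: two head and two tail terms survive.
= (1 + 1/2) - (1/112 + 1/113)
= 3/2 - 1/112 - 1/113 = 18759/12656

Sum = 18759/12656


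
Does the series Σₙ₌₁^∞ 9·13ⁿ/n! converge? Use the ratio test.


aₙ = 9·13^n/n!
a_{n+1}/aₙ = 13^(n+1)/(n+1)! × n!/13^n  (constant 9 cancels)
= 13/(n+1)
L = lim(n→∞) 13/(n+1) = 0
L < 1 → series CONVERGES

Converges (ratio test: L = 0 < 1)


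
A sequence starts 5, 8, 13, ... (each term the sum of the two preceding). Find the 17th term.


Computing iteratively: 5, 8, 13, 21, 34, 55, 89, 144, 233, 377, 610, 987, ...
a_17 = 10946

a_17 = 10946


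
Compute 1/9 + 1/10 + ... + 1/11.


Σₖ₌9^11 1/k = 1/9 + 1/10 + 1/11
= 299/990
≈ 0.302

Sum = 299/990 ≈ 0.302


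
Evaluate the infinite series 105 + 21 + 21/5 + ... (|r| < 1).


S∞ = a₁/(1-r) = 105/(1 - 1/5)
= 105/(4/5)
= 525/4

S∞ = 525/4


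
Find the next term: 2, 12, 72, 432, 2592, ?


Pattern: geometric (r=6)
Terms: 2, 12, 72, 432, 2592
Next term = 15552

Next term = 15552


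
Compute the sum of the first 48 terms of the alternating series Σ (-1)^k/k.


S = -1 + 1/2 - 1/3 + 1/4 - 1/5 + 1/6 - 1/7 + 1/8 ± ...
= -0.6828
(Full series converges to -ln(2) ≈ -0.6931)

S_48 = -0.6828


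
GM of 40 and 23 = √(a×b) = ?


GM = √(40×23) = √920 = 30.3315

GM = 30.3315


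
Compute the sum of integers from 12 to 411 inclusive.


Σₖ₌12^411 k = Σₖ₌₁^411 k − Σₖ₌₁^11 k
= 411·412/2 − 11·12/2
= 84666 − 66 = 84600

Σk = 84600


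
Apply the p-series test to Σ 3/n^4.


p-series test: Σ c/n^p converges if p > 1, diverges if p ≤ 1 (constant c > 0 doesn't affect convergence).
p = 4
4 > 1 → CONVERGES

Converges (p = 4 > 1)


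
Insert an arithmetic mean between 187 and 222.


AM = (187 + 222)/2 = 409/2 = 204.5

AM = 204.5


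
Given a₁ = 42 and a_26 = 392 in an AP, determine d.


d = (aₙ - a₁)/(n-1)
= (392 - 42)/(26-1)
= 350/25 = 14

d = 14


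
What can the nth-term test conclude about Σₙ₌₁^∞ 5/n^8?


lim(n→∞) 5/n^8 = 0
lim aₙ = 0 → nth-term test is INCONCLUSIVE
(Need other tests; this is actually a convergent p-series with p=8 > 1)

Inconclusive (lim aₙ = 0; need another test)


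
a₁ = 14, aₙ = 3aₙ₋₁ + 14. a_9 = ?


Computing step by step:
a_1 = 14
a_2 = 56
a_3 = 182
a_4 = 560
a_5 = 1694
a_6 = 5096
a_7 = 15302
a_8 = 45920
a_9 = 137774


a_9 = 137774


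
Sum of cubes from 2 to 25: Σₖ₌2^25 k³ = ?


Σₖ₌2^25 k³ = [25·26/2]² − [1·2/2]²
= 105625 − 1 = 105624

Σk³ = 105624


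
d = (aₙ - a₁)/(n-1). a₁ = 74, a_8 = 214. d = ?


d = (aₙ - a₁)/(n-1)
= (214 - 74)/(8-1)
= 140/7 = 20

d = 20


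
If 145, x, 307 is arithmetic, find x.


AM = (145 + 307)/2 = 452/2 = 226

AM = 226


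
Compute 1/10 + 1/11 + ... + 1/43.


Σₖ₌10^43 1/k = 1/10 + 1/11 + 1/12 + ... + 1/43
= 1302498148247319299/856326196254765600
≈ 1.521

Sum = 1302498148247319299/856326196254765600 ≈ 1.521


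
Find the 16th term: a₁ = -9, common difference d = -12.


aₙ = a₁ + (n-1)d
= -9 + (16-1)×-12
= -9 - 180
= -189

a_16 = -189


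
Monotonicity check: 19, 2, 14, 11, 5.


Differences: -17, 12, -3, -6
Difference at position 2 is +12 (> 0) but position 1 is -17 (< 0) — sequence both rises and falls
→ NOT monotonic

Not monotonic


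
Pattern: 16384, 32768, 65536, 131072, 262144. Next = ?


Pattern: powers of 2: 2ⁿ
Terms: 16384, 32768, 65536, 131072, 262144
Next term = 524288

Next term = 524288


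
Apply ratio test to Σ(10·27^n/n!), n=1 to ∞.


aₙ = 10·27^n/n!
a_{n+1}/aₙ = 27^(n+1)/(n+1)! × n!/27^n  (constant 10 cancels)
= 27/(n+1)
L = lim(n→∞) 27/(n+1) = 0
L < 1 → series CONVERGES

Converges (ratio test: L = 0 < 1)


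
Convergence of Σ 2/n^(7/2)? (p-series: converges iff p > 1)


p-series test: Σ c/n^p converges if p > 1, diverges if p ≤ 1 (constant c > 0 doesn't affect convergence).
p = 7/2
7/2 > 1 → CONVERGES

Converges (p = 7/2 > 1)


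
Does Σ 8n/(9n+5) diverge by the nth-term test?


lim(n→∞) 8n/(9n+5) = 8/9 = 8/9  (divide numerator and denominator by n)
lim aₙ = 8/9 ≠ 0 → series DIVERGES

Diverges (lim aₙ = 8/9 ≠ 0)


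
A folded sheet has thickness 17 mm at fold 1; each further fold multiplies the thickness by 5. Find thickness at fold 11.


aₙ = a₁·r^(n-1)
= 17×5^10
= 17×9765625
= 166015625

a_11 = 166015625


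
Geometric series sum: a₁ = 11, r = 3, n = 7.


Sₙ = 11×(3^7 - 1)/(3 - 1)
= 11×(2187 - 1)/2
= 11×2186/2
= 12023

S_7 = 12023


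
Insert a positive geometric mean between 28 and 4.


GM = √(28×4) = √112 = 10.583

GM = 10.583


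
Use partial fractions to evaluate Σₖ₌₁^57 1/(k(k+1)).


1/(k(k+1)) = 1/k - 1/(k+1) (partial fractions)
Telescoping: Σ = 1 - 1/58 = 57/58

Sum = 57/58


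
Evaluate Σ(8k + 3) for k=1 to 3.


Σ(8k+3) = 8·Σk + 3·n
= 8·6 + 3·3
= 48 + 9 = 57

Σ = 57


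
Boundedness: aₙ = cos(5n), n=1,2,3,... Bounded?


For all n, -1 ≤ cos(5n) ≤ 1, so -1 ≤ cos(5n) ≤ 1
Lower bound: -1, Upper bound: 1
The sequence IS bounded

Bounded (-1 ≤ aₙ ≤ 1)


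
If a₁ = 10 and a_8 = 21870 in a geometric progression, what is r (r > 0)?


r^(n-1) = aₙ/a₁
r^7 = 21870/10 = 2187
r = 2187^(1/7)
= 3

r = 3


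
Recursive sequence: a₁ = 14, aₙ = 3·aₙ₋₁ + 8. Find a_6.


Computing step by step:
a_1 = 14
a_2 = 50
a_3 = 158
a_4 = 482
a_5 = 1454
a_6 = 4370


a_6 = 4370


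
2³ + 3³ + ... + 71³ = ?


Σₖ₌2^71 k³ = [71·72/2]² − [1·2/2]²
= 6533136 − 1 = 6533135

Σk³ = 6533135


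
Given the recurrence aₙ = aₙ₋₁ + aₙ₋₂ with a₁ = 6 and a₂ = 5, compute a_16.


Computing iteratively: 6, 5, 11, 16, 27, 43, 70, 113, 183, 296, 479, 775, ...
a_16 = 5312

a_16 = 5312


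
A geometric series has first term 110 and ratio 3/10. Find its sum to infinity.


S∞ = a₁/(1-r) = 110/(1 - 3/10)
= 110/(7/10)
= 1100/7

S∞ = 1100/7


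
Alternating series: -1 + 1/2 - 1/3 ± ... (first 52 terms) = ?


S = -1 + 1/2 - 1/3 + 1/4 - 1/5 + 1/6 - 1/7 + 1/8 ± ...
= -0.6836
(Full series converges to -ln(2) ≈ -0.6931)

S_52 = -0.6836


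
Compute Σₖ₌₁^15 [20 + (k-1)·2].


aₙ = 20 + (15-1)×2 = 48
Sₙ = n(a₁+aₙ)/2 = 15×(20+48)/2
= 15×68/2 = 510

S_15 = 510


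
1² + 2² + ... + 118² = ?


n = 118
n(n+1)(2n+1)/6 = 118×119×237/6
= 3327954/6 = 554659

Σk² = 554659


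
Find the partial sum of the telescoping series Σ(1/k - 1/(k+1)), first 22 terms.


Telescoping: adjacent terms cancel.
= 1/1 - 1/23
= 1 - 1/23 = 22/23

Sum = 22/23


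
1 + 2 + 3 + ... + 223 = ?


n(n+1)/2 = 223×224/2 = 49952/2 = 24976

Σk = 24976


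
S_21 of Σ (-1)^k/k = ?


S = -1 + 1/2 - 1/3 + 1/4 - 1/5 + 1/6 - 1/7 + 1/8 ± ...
= -0.7164
(Full series converges to -ln(2) ≈ -0.6931)

S_21 = -0.7164


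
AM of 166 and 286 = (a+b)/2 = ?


AM = (166 + 286)/2 = 452/2 = 226

AM = 226


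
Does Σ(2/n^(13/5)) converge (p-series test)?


p-series test: Σ c/n^p converges if p > 1, diverges if p ≤ 1 (constant c > 0 doesn't affect convergence).
p = 13/5
13/5 > 1 → CONVERGES

Converges (p = 13/5 > 1)


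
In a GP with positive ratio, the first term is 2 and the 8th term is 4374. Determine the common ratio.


r^(n-1) = aₙ/a₁
r^7 = 4374/2 = 2187
r = 2187^(1/7)
= 3

r = 3


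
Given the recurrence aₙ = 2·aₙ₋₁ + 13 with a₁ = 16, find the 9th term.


Computing step by step:
a_1 = 16
a_2 = 45
a_3 = 103
a_4 = 219
a_5 = 451
a_6 = 915
a_7 = 1843
a_8 = 3699
a_9 = 7411


a_9 = 7411


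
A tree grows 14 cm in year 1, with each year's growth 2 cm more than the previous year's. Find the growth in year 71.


aₙ = a₁ + (n-1)d
= 14 + (71-1)×2
= 14 + 140
= 154

a_71 = 154


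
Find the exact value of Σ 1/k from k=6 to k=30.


Σₖ₌6^30 1/k = 1/6 + 1/7 + 1/8 + ... + 1/30
= 3986594995087/2329089562800
≈ 1.7117

Sum = 3986594995087/2329089562800 ≈ 1.7117


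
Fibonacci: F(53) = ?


Fibonacci sequence: 1, 1, 2, 3, 5, 8, 13, 21, 34, 55, 89, ...
F(53) = 53316291173

F(53) = 53316291173


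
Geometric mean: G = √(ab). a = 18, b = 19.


GM = √(18×19) = √342 = 18.4932

GM = 18.4932


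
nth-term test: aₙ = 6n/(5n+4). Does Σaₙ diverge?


lim(n→∞) 6n/(5n+4) = 6/5 = 6/5  (divide numerator and denominator by n)
lim aₙ = 6/5 ≠ 0 → series DIVERGES

Diverges (lim aₙ = 6/5 ≠ 0)


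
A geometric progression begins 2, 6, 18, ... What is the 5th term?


aₙ = a₁·r^(n-1)
= 2×3^4
= 2×81
= 162

a_5 = 162


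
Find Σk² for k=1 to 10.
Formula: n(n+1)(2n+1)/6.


n = 10
n(n+1)(2n+1)/6 = 10×11×21/6
= 2310/6 = 385

Σk² = 385


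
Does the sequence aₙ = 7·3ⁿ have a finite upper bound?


aₙ = 7·3ⁿ → as n→∞, aₙ→∞ (since base 3 > 1)
No finite upper bound exists
The sequence is UNBOUNDED

Unbounded (aₙ → ∞ as n → ∞)


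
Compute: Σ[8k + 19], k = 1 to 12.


Σ(8k+19) = 8·Σk + 19·n
= 8·78 + 19·12
= 624 + 228 = 852

Σ = 852


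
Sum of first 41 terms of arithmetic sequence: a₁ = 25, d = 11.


aₙ = 25 + (41-1)×11 = 465
Sₙ = n(a₁+aₙ)/2 = 41×(25+465)/2
= 41×490/2 = 10045

S_41 = 10045


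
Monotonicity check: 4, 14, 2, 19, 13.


Differences: 10, -12, 17, -6
Difference at position 1 is +10 (> 0) but position 2 is -12 (< 0) — sequence both rises and falls
→ NOT monotonic

Not monotonic


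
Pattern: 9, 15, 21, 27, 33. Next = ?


Pattern: arithmetic (d=6)
Terms: 9, 15, 21, 27, 33
Next term = 39

Next term = 39


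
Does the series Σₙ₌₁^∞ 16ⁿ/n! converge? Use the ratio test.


aₙ = 16^n/n!
a_{n+1}/aₙ = 16^(n+1)/(n+1)! × n!/16^n
= 16/(n+1)
L = lim(n→∞) 16/(n+1) = 0
L < 1 → series CONVERGES

Converges (ratio test: L = 0 < 1)


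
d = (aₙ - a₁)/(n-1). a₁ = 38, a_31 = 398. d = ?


d = (aₙ - a₁)/(n-1)
= (398 - 38)/(31-1)
= 360/30 = 12

d = 12


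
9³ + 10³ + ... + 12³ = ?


Σₖ₌9^12 k³ = [12·13/2]² − [8·9/2]²
= 6084 − 1296 = 4788

Σk³ = 4788


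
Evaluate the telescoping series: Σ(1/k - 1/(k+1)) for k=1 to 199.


Telescoping: adjacent terms cancel.
= 1/1 - 1/200
= 1 - 1/200 = 199/200

Sum = 199/200


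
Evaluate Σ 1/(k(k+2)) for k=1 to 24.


1/(k(k+2)) = (1/2)·(1/k - 1/(k+2)) (partial fractions)
Telescoping: Σ = (1/2)·(1 + 1/2 - 1/25 - 1/26) = 231/325

Sum = 231/325


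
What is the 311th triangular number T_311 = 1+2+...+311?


n(n+1)/2 = 311×312/2 = 97032/2 = 48516

Σk = 48516


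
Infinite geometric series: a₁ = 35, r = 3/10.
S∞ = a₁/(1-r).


S∞ = a₁/(1-r) = 35/(1 - 3/10)
= 35/(7/10)
= 50

S∞ = 50


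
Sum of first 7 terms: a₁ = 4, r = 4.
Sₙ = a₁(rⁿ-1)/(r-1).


Sₙ = 4×(4^7 - 1)/(4 - 1)
= 4×(16384 - 1)/3
= 4×16383/3
= 21844

S_7 = 21844


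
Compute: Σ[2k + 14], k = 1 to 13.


Σ(2k+14) = 2·Σk + 14·n
= 2·91 + 14·13
= 182 + 182 = 364

Σ = 364


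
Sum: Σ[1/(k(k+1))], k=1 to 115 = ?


1/(k(k+1)) = 1/k - 1/(k+1) (partial fractions)
Telescoping: Σ = 1 - 1/116 = 115/116

Sum = 115/116


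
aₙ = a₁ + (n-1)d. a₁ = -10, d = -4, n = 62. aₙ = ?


aₙ = a₁ + (n-1)d
= -10 + (62-1)×-4
= -10 - 244
= -254

a_62 = -254


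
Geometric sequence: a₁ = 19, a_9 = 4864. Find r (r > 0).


r^(n-1) = aₙ/a₁
r^8 = 4864/19 = 256
r = 256^(1/8)
= ±2; taking r > 0 gives r = 2

r = 2


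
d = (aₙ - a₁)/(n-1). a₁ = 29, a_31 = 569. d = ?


d = (aₙ - a₁)/(n-1)
= (569 - 29)/(31-1)
= 540/30 = 18

d = 18


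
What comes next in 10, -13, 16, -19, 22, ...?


Pattern: alternating sign, magnitude arithmetic (d=3)
Terms: 10, -13, 16, -19, 22
Next term = -25

Next term = -25


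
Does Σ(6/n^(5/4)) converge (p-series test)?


p-series test: Σ c/n^p converges if p > 1, diverges if p ≤ 1 (constant c > 0 doesn't affect convergence).
p = 5/4
5/4 > 1 → CONVERGES

Converges (p = 5/4 > 1)


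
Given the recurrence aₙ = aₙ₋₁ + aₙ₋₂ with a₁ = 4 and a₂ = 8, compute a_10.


Computing iteratively: 4, 8, 12, 20, 32, 52, 84, 136, 220, 356
a_10 = 356

a_10 = 356


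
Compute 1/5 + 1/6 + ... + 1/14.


Σₖ₌5^14 1/k = 1/5 + 1/6 + 1/7 + 1/8 + 1/9 + 1/10 + 1/11 + 1/12 + 1/13 + 1/14
= 420983/360360
≈ 1.1682

Sum = 420983/360360 ≈ 1.1682


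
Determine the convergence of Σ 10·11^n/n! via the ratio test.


aₙ = 10·11^n/n!
a_{n+1}/aₙ = 11^(n+1)/(n+1)! × n!/11^n  (constant 10 cancels)
= 11/(n+1)
L = lim(n→∞) 11/(n+1) = 0
L < 1 → series CONVERGES

Converges (ratio test: L = 0 < 1)


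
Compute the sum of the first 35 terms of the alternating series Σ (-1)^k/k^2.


S = -1 + 1/4 - 1/9 + 1/16 - 1/25 + 1/36 - 1/49 + 1/64 ± ...
= -0.8229
(Full series converges to -π²/12 ≈ -0.8225)

S_35 = -0.8229


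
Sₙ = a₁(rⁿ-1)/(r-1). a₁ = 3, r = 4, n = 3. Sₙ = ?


Sₙ = 3×(4^3 - 1)/(4 - 1)
= 3×(64 - 1)/3
= 3×63/3
= 63

S_3 = 63


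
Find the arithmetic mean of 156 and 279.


AM = (156 + 279)/2 = 435/2 = 217.5

AM = 217.5


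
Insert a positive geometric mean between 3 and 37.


GM = √(3×37) = √111 = 10.5357

GM = 10.5357


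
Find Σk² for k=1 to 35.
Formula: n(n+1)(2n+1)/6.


n = 35
n(n+1)(2n+1)/6 = 35×36×71/6
= 89460/6 = 14910

Σk² = 14910


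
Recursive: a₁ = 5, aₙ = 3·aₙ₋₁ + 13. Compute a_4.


Computing step by step:
a_1 = 5
a_2 = 28
a_3 = 97
a_4 = 304


a_4 = 304


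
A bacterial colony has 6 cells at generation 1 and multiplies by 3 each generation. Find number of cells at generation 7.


aₙ = a₁·r^(n-1)
= 6×3^6
= 6×729
= 4374

a_7 = 4374


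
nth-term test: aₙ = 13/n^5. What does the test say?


lim(n→∞) 13/n^5 = 0
lim aₙ = 0 → nth-term test is INCONCLUSIVE
(Need other tests; this is actually a convergent p-series with p=5 > 1)

Inconclusive (lim aₙ = 0; need another test)


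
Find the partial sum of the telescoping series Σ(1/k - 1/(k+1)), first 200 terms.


Telescoping: adjacent terms cancel.
= 1/1 - 1/201
= 1 - 1/201 = 200/201

Sum = 200/201


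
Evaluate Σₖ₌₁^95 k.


n(n+1)/2 = 95×96/2 = 9120/2 = 4560

Σk = 4560


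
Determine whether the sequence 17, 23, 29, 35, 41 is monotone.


Differences: 6, 6, 6, 6
All differences > 0 → strictly INCREASING

Monotonically increasing


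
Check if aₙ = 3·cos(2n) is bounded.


For all n, -1 ≤ cos(2n) ≤ 1, so -3 ≤ 3·cos(2n) ≤ 3
Lower bound: -3, Upper bound: 3
The sequence IS bounded

Bounded (-3 ≤ aₙ ≤ 3)


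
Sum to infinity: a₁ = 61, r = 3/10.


S∞ = a₁/(1-r) = 61/(1 - 3/10)
= 61/(7/10)
= 610/7

S∞ = 610/7


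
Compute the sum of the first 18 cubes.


n(n+1)/2 = 18×19/2 = 171
Σk³ = 171² = 29241

Σk³ = 29241


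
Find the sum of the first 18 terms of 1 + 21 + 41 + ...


aₙ = 1 + (18-1)×20 = 341
Sₙ = n(a₁+aₙ)/2 = 18×(1+341)/2
= 18×342/2 = 3078

S_18 = 3078


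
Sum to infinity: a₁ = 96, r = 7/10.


S∞ = a₁/(1-r) = 96/(1 - 7/10)
= 96/(3/10)
= 320

S∞ = 320


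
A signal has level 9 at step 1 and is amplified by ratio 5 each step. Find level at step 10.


aₙ = a₁·r^(n-1)
= 9×5^9
= 9×1953125
= 17578125

a_10 = 17578125


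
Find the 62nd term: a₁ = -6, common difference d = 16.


aₙ = a₁ + (n-1)d
= -6 + (62-1)×16
= -6 + 976
= 970

a_62 = 970


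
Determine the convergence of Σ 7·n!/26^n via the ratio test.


aₙ = 7·n!/26^n
a_{n+1}/aₙ = (n+1)!/26^(n+1) × 26^n/n!  (constant 7 cancels)
= (n+1)/26
L = lim(n→∞) (n+1)/26 = ∞
L > 1 → series DIVERGES

Diverges (ratio test: L = ∞ > 1)


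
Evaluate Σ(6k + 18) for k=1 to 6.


Σ(6k+18) = 6·Σk + 18·n
= 6·21 + 18·6
= 126 + 108 = 234

Σ = 234


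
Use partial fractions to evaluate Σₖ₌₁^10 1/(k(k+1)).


1/(k(k+1)) = 1/k - 1/(k+1) (partial fractions)
Telescoping: Σ = 1 - 1/11 = 10/11

Sum = 10/11


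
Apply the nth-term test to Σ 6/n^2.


lim(n→∞) 6/n^2 = 0
lim aₙ = 0 → nth-term test is INCONCLUSIVE
(Need other tests; this is actually a convergent p-series with p=2 > 1)

Inconclusive (lim aₙ = 0; need another test)


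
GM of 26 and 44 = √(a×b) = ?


GM = √(26×44) = √1144 = 33.8231

GM = 33.8231


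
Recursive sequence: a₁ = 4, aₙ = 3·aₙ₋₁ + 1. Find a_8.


Computing step by step:
a_1 = 4
a_2 = 13
a_3 = 40
a_4 = 121
a_5 = 364
a_6 = 1093
a_7 = 3280
a_8 = 9841


a_8 = 9841


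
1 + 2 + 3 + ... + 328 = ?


n(n+1)/2 = 328×329/2 = 107912/2 = 53956

Σk = 53956


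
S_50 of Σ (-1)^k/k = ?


S = -1 + 1/2 - 1/3 + 1/4 - 1/5 + 1/6 - 1/7 + 1/8 ± ...
= -0.6832
(Full series converges to -ln(2) ≈ -0.6931)

S_50 = -0.6832


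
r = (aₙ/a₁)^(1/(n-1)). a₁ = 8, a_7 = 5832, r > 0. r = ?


r^(n-1) = aₙ/a₁
r^6 = 5832/8 = 729
r = 729^(1/6)
= ±3; taking r > 0 gives r = 3

r = 3


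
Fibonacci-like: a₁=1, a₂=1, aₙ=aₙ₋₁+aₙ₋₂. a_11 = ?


Computing iteratively: 1, 1, 2, 3, 5, 8, 13, 21, 34, 55, 89
a_11 = 89

a_11 = 89


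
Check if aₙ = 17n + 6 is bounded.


aₙ = 17n + 6 → as n→∞, aₙ→∞
No finite upper bound exists
The sequence is UNBOUNDED

Unbounded (aₙ → ∞ as n → ∞)


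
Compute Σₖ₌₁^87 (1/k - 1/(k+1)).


Telescoping: adjacent terms cancel.
= 1/1 - 1/88
= 1 - 1/88 = 87/88

Sum = 87/88


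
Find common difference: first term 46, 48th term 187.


d = (aₙ - a₁)/(n-1)
= (187 - 46)/(48-1)
= 141/47 = 3

d = 3


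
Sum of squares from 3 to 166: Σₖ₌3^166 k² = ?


Σₖ₌3^166 k² = Σₖ₌₁^166 k² − Σₖ₌₁^2 k²
= 166·167·333/6 − 2·3·5/6
= 1538571 − 5 = 1538566

Σk² = 1538566


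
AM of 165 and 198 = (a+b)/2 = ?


AM = (165 + 198)/2 = 363/2 = 181.5

AM = 181.5


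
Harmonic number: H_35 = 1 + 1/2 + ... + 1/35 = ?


H_35 = 1/1 + 1/2 + 1/3 + ... + 1/35
= 54437269998109/13127595717600
≈ 4.1468

H_35 = 54437269998109/13127595717600 ≈ 4.1468


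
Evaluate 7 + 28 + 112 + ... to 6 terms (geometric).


Sₙ = 7×(4^6 - 1)/(4 - 1)
= 7×(4096 - 1)/3
= 7×4095/3
= 9555

S_6 = 9555


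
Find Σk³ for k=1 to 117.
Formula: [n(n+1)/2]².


n(n+1)/2 = 117×118/2 = 6903
Σk³ = 6903² = 47651409

Σk³ = 47651409


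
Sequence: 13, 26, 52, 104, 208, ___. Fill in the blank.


Pattern: geometric (r=2)
Terms: 13, 26, 52, 104, 208
Next term = 416

Next term = 416


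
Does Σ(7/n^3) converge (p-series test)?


p-series test: Σ c/n^p converges if p > 1, diverges if p ≤ 1 (constant c > 0 doesn't affect convergence).
p = 3
3 > 1 → CONVERGES

Converges (p = 3 > 1)


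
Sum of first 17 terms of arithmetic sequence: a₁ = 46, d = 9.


aₙ = 46 + (17-1)×9 = 190
Sₙ = n(a₁+aₙ)/2 = 17×(46+190)/2
= 17×236/2 = 2006

S_17 = 2006


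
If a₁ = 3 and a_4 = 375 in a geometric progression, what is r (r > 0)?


r^(n-1) = aₙ/a₁
r^3 = 375/3 = 125
r = 125^(1/3)
= 5

r = 5


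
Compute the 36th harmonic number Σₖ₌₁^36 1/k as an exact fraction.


H_36 = 1/1 + 1/2 + 1/3 + ... + 1/36
= 54801925434709/13127595717600
≈ 4.1746

H_36 = 54801925434709/13127595717600 ≈ 4.1746


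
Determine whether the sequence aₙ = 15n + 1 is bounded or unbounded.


aₙ = 15n + 1 → as n→∞, aₙ→∞
No finite upper bound exists
The sequence is UNBOUNDED

Unbounded (aₙ → ∞ as n → ∞)


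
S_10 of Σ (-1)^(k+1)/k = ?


S = 1 - 1/2 + 1/3 - 1/4 + 1/5 - 1/6 + 1/7 - 1/8 ± ...
= 0.6456
(Full series converges to +ln(2) ≈ +0.6931)

S_10 = 0.6456


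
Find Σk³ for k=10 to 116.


Σₖ₌10^116 k³ = [116·117/2]² − [9·10/2]²
= 46049796 − 2025 = 46047771

Σk³ = 46047771


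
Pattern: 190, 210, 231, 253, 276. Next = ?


Pattern: triangular numbers: n(n+1)/2
Terms: 190, 210, 231, 253, 276
Next term = 300

Next term = 300


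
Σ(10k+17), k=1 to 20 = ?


Σ(10k+17) = 10·Σk + 17·n
= 10·210 + 17·20
= 2100 + 340 = 2440

Σ = 2440


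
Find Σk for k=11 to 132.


Σₖ₌11^132 k = Σₖ₌₁^132 k − Σₖ₌₁^10 k
= 132·133/2 − 10·11/2
= 8778 − 55 = 8723

Σk = 8723


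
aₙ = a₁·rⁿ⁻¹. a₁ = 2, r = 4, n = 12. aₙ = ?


aₙ = a₁·r^(n-1)
= 2×4^11
= 2×4194304
= 8388608

a_12 = 8388608


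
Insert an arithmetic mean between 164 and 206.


AM = (164 + 206)/2 = 370/2 = 185

AM = 185


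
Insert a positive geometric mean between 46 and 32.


GM = √(46×32) = √1472 = 38.3667

GM = 38.3667


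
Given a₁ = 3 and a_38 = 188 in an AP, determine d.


d = (aₙ - a₁)/(n-1)
= (188 - 3)/(38-1)
= 185/37 = 5

d = 5


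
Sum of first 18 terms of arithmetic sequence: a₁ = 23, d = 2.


aₙ = 23 + (18-1)×2 = 57
Sₙ = n(a₁+aₙ)/2 = 18×(23+57)/2
= 18×80/2 = 720

S_18 = 720


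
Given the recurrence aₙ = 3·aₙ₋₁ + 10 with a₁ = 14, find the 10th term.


Computing step by step:
a_1 = 14
a_2 = 52
a_3 = 166
a_4 = 508
a_5 = 1534
a_6 = 4612
a_7 = 13846
a_8 = 41548
a_9 = 124654
a_10 = 373972


a_10 = 373972


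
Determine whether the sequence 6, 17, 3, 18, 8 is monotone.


Differences: 11, -14, 15, -10
Difference at position 1 is +11 (> 0) but position 2 is -14 (< 0) — sequence both rises and falls
→ NOT monotonic

Not monotonic


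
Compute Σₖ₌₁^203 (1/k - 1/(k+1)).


Telescoping: adjacent terms cancel.
= 1/1 - 1/204
= 1 - 1/204 = 203/204

Sum = 203/204


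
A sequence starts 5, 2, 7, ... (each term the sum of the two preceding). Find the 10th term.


Computing iteratively: 5, 2, 7, 9, 16, 25, 41, 66, 107, 173
a_10 = 173

a_10 = 173


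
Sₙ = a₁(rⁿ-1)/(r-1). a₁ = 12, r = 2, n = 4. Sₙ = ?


Sₙ = 12×(2^4 - 1)/(2 - 1)
= 12×(16 - 1)/1
= 12×15/1
= 180

S_4 = 180


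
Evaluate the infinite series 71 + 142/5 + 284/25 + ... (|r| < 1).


S∞ = a₁/(1-r) = 71/(1 - 2/5)
= 71/(3/5)
= 355/3

S∞ = 355/3


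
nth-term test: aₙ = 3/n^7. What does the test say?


lim(n→∞) 3/n^7 = 0
lim aₙ = 0 → nth-term test is INCONCLUSIVE
(Need other tests; this is actually a convergent p-series with p=7 > 1)

Inconclusive (lim aₙ = 0; need another test)


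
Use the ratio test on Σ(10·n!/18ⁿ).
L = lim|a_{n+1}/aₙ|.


aₙ = 10·n!/18^n
a_{n+1}/aₙ = (n+1)!/18^(n+1) × 18^n/n!  (constant 10 cancels)
= (n+1)/18
L = lim(n→∞) (n+1)/18 = ∞
L > 1 → series DIVERGES

Diverges (ratio test: L = ∞ > 1)


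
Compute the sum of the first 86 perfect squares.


n = 86
n(n+1)(2n+1)/6 = 86×87×173/6
= 1294386/6 = 215731

Σk² = 215731


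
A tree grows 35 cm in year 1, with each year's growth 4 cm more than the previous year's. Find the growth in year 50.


aₙ = a₁ + (n-1)d
= 35 + (50-1)×4
= 35 + 196
= 231

a_50 = 231


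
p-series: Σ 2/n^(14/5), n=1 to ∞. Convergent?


p-series test: Σ c/n^p converges if p > 1, diverges if p ≤ 1 (constant c > 0 doesn't affect convergence).
p = 14/5
14/5 > 1 → CONVERGES

Converges (p = 14/5 > 1)


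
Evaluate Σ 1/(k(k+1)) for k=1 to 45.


1/(k(k+1)) = 1/k - 1/(k+1) (partial fractions)
Telescoping: Σ = 1 - 1/46 = 45/46

Sum = 45/46


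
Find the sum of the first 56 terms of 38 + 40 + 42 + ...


aₙ = 38 + (56-1)×2 = 148
Sₙ = n(a₁+aₙ)/2 = 56×(38+148)/2
= 56×186/2 = 5208

S_56 = 5208


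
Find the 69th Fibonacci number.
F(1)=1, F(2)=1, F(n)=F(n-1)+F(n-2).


Fibonacci sequence: 1, 1, 2, 3, 5, 8, 13, 21, 34, 55, 89, ...
F(69) = 117669030460994

F(69) = 117669030460994


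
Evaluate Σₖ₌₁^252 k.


n(n+1)/2 = 252×253/2 = 63756/2 = 31878

Σk = 31878


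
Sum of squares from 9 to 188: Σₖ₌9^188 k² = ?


Σₖ₌9^188 k² = Σₖ₌₁^188 k² − Σₖ₌₁^8 k²
= 188·189·377/6 − 8·9·17/6
= 2232594 − 204 = 2232390

Σk² = 2232390


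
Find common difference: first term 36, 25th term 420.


d = (aₙ - a₁)/(n-1)
= (420 - 36)/(25-1)
= 384/24 = 16

d = 16


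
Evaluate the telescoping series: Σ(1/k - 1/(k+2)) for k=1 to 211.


Telescoping with gap 2: two head and two tail terms survive.
= (1 + 1/2) - (1/212 + 1/213)
= 3/2 - 1/212 - 1/213 = 67309/45156

Sum = 67309/45156


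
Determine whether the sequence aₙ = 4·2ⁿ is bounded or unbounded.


aₙ = 4·2ⁿ → as n→∞, aₙ→∞ (since base 2 > 1)
No finite upper bound exists
The sequence is UNBOUNDED

Unbounded (aₙ → ∞ as n → ∞)


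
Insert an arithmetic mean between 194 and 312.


AM = (194 + 312)/2 = 506/2 = 253

AM = 253


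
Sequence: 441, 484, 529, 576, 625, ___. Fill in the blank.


Pattern: perfect squares: n²
Terms: 441, 484, 529, 576, 625
Next term = 676

Next term = 676


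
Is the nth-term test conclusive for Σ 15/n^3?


lim(n→∞) 15/n^3 = 0
lim aₙ = 0 → nth-term test is INCONCLUSIVE
(Need other tests; this is actually a convergent p-series with p=3 > 1)

Inconclusive (lim aₙ = 0; need another test)


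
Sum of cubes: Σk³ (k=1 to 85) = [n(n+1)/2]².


n(n+1)/2 = 85×86/2 = 3655
Σk³ = 3655² = 13359025

Σk³ = 13359025


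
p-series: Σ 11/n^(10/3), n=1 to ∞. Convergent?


p-series test: Σ c/n^p converges if p > 1, diverges if p ≤ 1 (constant c > 0 doesn't affect convergence).
p = 10/3
10/3 > 1 → CONVERGES

Converges (p = 10/3 > 1)


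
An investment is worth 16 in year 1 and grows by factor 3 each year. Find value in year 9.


aₙ = a₁·r^(n-1)
= 16×3^8
= 16×6561
= 104976

a_9 = 104976


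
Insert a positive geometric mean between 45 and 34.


GM = √(45×34) = √1530 = 39.1152

GM = 39.1152


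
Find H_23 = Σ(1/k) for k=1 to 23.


H_23 = 1/1 + 1/2 + 1/3 + ... + 1/23
= 444316699/118982864
≈ 3.7343

H_23 = 444316699/118982864 ≈ 3.7343


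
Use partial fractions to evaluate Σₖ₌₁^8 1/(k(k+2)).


1/(k(k+2)) = (1/2)·(1/k - 1/(k+2)) (partial fractions)
Telescoping: Σ = (1/2)·(1 + 1/2 - 1/9 - 1/10) = 29/45

Sum = 29/45


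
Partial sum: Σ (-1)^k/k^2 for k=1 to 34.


S = -1 + 1/4 - 1/9 + 1/16 - 1/25 + 1/36 - 1/49 + 1/64 ± ...
= -0.822
(Full series converges to -π²/12 ≈ -0.8225)

S_34 = -0.822


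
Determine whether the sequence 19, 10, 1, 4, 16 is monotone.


Differences: -9, -9, 3, 12
Difference at position 3 is +3 (> 0) but position 1 is -9 (< 0) — sequence both rises and falls
→ NOT monotonic

Not monotonic


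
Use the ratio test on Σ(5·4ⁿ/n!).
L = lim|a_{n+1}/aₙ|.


aₙ = 5·4^n/n!
a_{n+1}/aₙ = 4^(n+1)/(n+1)! × n!/4^n  (constant 5 cancels)
= 4/(n+1)
L = lim(n→∞) 4/(n+1) = 0
L < 1 → series CONVERGES

Converges (ratio test: L = 0 < 1)


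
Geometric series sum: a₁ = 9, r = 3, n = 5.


Sₙ = 9×(3^5 - 1)/(3 - 1)
= 9×(243 - 1)/2
= 9×242/2
= 1089

S_5 = 1089


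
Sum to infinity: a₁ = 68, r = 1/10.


S∞ = a₁/(1-r) = 68/(1 - 1/10)
= 68/(9/10)
= 680/9

S∞ = 680/9


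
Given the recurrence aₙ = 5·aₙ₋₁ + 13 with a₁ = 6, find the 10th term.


Computing step by step:
a_1 = 6
a_2 = 43
a_3 = 228
a_4 = 1153
a_5 = 5778
a_6 = 28903
a_7 = 144528
a_8 = 722653
a_9 = 3613278
a_10 = 18066403


a_10 = 18066403


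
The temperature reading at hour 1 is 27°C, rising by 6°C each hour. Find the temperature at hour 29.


aₙ = a₁ + (n-1)d
= 27 + (29-1)×6
= 27 + 168
= 195

a_29 = 195


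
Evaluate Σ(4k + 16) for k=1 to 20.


Σ(4k+16) = 4·Σk + 16·n
= 4·210 + 16·20
= 840 + 320 = 1160

Σ = 1160


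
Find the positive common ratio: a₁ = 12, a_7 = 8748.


r^(n-1) = aₙ/a₁
r^6 = 8748/12 = 729
r = 729^(1/6)
= ±3; taking r > 0 gives r = 3

r = 3


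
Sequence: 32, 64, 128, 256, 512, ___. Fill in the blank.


Pattern: powers of 2: 2ⁿ
Terms: 32, 64, 128, 256, 512
Next term = 1024

Next term = 1024


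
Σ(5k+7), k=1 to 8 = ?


Σ(5k+7) = 5·Σk + 7·n
= 5·36 + 7·8
= 180 + 56 = 236

Σ = 236


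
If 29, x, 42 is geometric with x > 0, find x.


GM = √(29×42) = √1218 = 34.8999

GM = 34.8999


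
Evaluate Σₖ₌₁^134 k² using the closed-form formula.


n = 134
n(n+1)(2n+1)/6 = 134×135×269/6
= 4866210/6 = 811035

Σk² = 811035


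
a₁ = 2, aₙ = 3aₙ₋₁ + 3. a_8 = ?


Computing step by step:
a_1 = 2
a_2 = 9
a_3 = 30
a_4 = 93
a_5 = 282
a_6 = 849
a_7 = 2550
a_8 = 7653


a_8 = 7653


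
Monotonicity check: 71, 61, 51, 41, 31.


Differences: -10, -10, -10, -10
All differences < 0 → strictly DECREASING

Monotonically decreasing


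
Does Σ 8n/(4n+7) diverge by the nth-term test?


lim(n→∞) 8n/(4n+7) = 8/4 = 2  (divide numerator and denominator by n)
lim aₙ = 2 ≠ 0 → series DIVERGES

Diverges (lim aₙ = 2 ≠ 0)


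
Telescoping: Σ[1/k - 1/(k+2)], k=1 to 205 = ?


Telescoping with gap 2: two head and two tail terms survive.
= (1 + 1/2) - (1/206 + 1/207)
= 3/2 - 1/206 - 1/207 = 31775/21321

Sum = 31775/21321


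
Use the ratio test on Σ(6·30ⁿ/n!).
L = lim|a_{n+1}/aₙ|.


aₙ = 6·30^n/n!
a_{n+1}/aₙ = 30^(n+1)/(n+1)! × n!/30^n  (constant 6 cancels)
= 30/(n+1)
L = lim(n→∞) 30/(n+1) = 0
L < 1 → series CONVERGES

Converges (ratio test: L = 0 < 1)


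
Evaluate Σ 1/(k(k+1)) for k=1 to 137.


1/(k(k+1)) = 1/k - 1/(k+1) (partial fractions)
Telescoping: Σ = 1 - 1/138 = 137/138

Sum = 137/138


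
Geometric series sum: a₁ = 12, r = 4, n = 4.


Sₙ = 12×(4^4 - 1)/(4 - 1)
= 12×(256 - 1)/3
= 12×255/3
= 1020

S_4 = 1020


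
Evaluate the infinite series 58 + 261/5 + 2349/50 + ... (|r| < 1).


S∞ = a₁/(1-r) = 58/(1 - 9/10)
= 58/(1/10)
= 580

S∞ = 580


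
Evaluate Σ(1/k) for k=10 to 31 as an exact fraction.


Σₖ₌10^31 1/k = 1/10 + 1/11 + 1/12 + ... + 1/31
= 86517723849247/72201776446800
≈ 1.1983

Sum = 86517723849247/72201776446800 ≈ 1.1983


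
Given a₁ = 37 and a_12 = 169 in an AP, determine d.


d = (aₙ - a₁)/(n-1)
= (169 - 37)/(12-1)
= 132/11 = 12

d = 12


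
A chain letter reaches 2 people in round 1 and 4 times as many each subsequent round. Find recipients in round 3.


aₙ = a₁·r^(n-1)
= 2×4^2
= 2×16
= 32

a_3 = 32


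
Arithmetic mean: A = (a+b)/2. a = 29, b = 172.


AM = (29 + 172)/2 = 201/2 = 100.5

AM = 100.5


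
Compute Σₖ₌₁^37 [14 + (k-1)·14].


aₙ = 14 + (37-1)×14 = 518
Sₙ = n(a₁+aₙ)/2 = 37×(14+518)/2
= 37×532/2 = 9842

S_37 = 9842


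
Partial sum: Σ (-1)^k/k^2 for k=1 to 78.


S = -1 + 1/4 - 1/9 + 1/16 - 1/25 + 1/36 - 1/49 + 1/64 ± ...
= -0.8224
(Full series converges to -π²/12 ≈ -0.8225)

S_78 = -0.8224


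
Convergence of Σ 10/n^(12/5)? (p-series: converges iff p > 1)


p-series test: Σ c/n^p converges if p > 1, diverges if p ≤ 1 (constant c > 0 doesn't affect convergence).
p = 12/5
12/5 > 1 → CONVERGES

Converges (p = 12/5 > 1)


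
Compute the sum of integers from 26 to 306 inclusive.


Σₖ₌26^306 k = Σₖ₌₁^306 k − Σₖ₌₁^25 k
= 306·307/2 − 25·26/2
= 46971 − 325 = 46646

Σk = 46646


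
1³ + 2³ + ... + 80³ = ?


n(n+1)/2 = 80×81/2 = 3240
Σk³ = 3240² = 10497600

Σk³ = 10497600


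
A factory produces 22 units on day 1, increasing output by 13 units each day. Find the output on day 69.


aₙ = a₁ + (n-1)d
= 22 + (69-1)×13
= 22 + 884
= 906

a_69 = 906


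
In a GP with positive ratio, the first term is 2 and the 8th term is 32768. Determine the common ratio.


r^(n-1) = aₙ/a₁
r^7 = 32768/2 = 16384
r = 16384^(1/7)
= 4

r = 4


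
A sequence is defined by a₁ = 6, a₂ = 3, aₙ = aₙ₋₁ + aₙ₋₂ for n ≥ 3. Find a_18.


Computing iteratively: 6, 3, 9, 12, 21, 33, 54, 87, 141, 228, 369, 597, ...
a_18 = 10713

a_18 = 10713


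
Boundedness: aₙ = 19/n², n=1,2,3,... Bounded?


a₁ = 19, a₂ = 19/4, a₃ = 19/9, ...
0 < aₙ ≤ 19 for all n ≥ 1
The sequence IS bounded

Bounded (0 < aₙ ≤ 19)


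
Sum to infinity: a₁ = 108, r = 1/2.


S∞ = a₁/(1-r) = 108/(1 - 1/2)
= 108/(1/2)
= 216

S∞ = 216


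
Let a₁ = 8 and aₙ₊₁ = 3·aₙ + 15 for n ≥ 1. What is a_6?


Computing step by step:
a_1 = 8
a_2 = 39
a_3 = 132
a_4 = 411
a_5 = 1248
a_6 = 3759


a_6 = 3759


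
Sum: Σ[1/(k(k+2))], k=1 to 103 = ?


1/(k(k+2)) = (1/2)·(1/k - 1/(k+2)) (partial fractions)
Telescoping: Σ = (1/2)·(1 + 1/2 - 1/104 - 1/105) = 16171/21840

Sum = 16171/21840


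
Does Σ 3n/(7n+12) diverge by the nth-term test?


lim(n→∞) 3n/(7n+12) = 3/7 = 3/7  (divide numerator and denominator by n)
lim aₙ = 3/7 ≠ 0 → series DIVERGES

Diverges (lim aₙ = 3/7 ≠ 0)


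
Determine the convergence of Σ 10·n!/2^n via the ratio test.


aₙ = 10·n!/2^n
a_{n+1}/aₙ = (n+1)!/2^(n+1) × 2^n/n!  (constant 10 cancels)
= (n+1)/2
L = lim(n→∞) (n+1)/2 = ∞
L > 1 → series DIVERGES

Diverges (ratio test: L = ∞ > 1)


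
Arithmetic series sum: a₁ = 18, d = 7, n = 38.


aₙ = 18 + (38-1)×7 = 277
Sₙ = n(a₁+aₙ)/2 = 38×(18+277)/2
= 38×295/2 = 5605

S_38 = 5605


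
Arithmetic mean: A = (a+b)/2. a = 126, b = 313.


AM = (126 + 313)/2 = 439/2 = 219.5

AM = 219.5


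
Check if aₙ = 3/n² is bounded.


a₁ = 3, a₂ = 3/4, a₃ = 3/9, ...
0 < aₙ ≤ 3 for all n ≥ 1
The sequence IS bounded

Bounded (0 < aₙ ≤ 3)


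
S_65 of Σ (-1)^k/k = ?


S = -1 + 1/2 - 1/3 + 1/4 - 1/5 + 1/6 - 1/7 + 1/8 ± ...
= -0.7008
(Full series converges to -ln(2) ≈ -0.6931)

S_65 = -0.7008


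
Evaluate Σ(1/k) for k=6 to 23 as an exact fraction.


Σₖ₌6^23 1/k = 1/6 + 1/7 + 1/8 + ... + 1/23
= 2589587393/1784742960
≈ 1.451

Sum = 2589587393/1784742960 ≈ 1.451


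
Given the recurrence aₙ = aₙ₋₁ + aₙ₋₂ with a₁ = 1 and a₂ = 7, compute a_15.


Computing iteratively: 1, 7, 8, 15, 23, 38, 61, 99, 160, 259, 419, 678, ...
a_15 = 2872

a_15 = 2872


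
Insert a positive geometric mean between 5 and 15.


GM = √(5×15) = √75 = 8.6603

GM = 8.6603


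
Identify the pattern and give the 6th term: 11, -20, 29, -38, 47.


Pattern: alternating sign, magnitude arithmetic (d=9)
Terms: 11, -20, 29, -38, 47
Next term = -56

Next term = -56


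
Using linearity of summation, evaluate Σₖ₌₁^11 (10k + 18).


Σ(10k+18) = 10·Σk + 18·n
= 10·66 + 18·11
= 660 + 198 = 858

Σ = 858


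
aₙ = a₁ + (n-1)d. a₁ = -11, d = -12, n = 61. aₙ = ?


aₙ = a₁ + (n-1)d
= -11 + (61-1)×-12
= -11 - 720
= -731

a_61 = -731


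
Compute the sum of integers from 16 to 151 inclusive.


Σₖ₌16^151 k = Σₖ₌₁^151 k − Σₖ₌₁^15 k
= 151·152/2 − 15·16/2
= 11476 − 120 = 11356

Σk = 11356


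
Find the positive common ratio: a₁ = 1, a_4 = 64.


r^(n-1) = aₙ/a₁
r^3 = 64/1 = 64
r = 64^(1/3)
= 4

r = 4


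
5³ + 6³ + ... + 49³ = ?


Σₖ₌5^49 k³ = [49·50/2]² − [4·5/2]²
= 1500625 − 100 = 1500525

Σk³ = 1500525


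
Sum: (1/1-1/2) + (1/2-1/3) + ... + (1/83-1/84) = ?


Telescoping: adjacent terms cancel.
= 1/1 - 1/84
= 1 - 1/84 = 83/84

Sum = 83/84


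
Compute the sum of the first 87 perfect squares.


n = 87
n(n+1)(2n+1)/6 = 87×88×175/6
= 1339800/6 = 223300

Σk² = 223300


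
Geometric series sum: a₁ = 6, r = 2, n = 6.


Sₙ = 6×(2^6 - 1)/(2 - 1)
= 6×(64 - 1)/1
= 6×63/1
= 378

S_6 = 378


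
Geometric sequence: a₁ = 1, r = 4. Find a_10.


aₙ = a₁·r^(n-1)
= 1×4^9
= 1×262144
= 262144

a_10 = 262144


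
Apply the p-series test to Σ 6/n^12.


p-series test: Σ c/n^p converges if p > 1, diverges if p ≤ 1 (constant c > 0 doesn't affect convergence).
p = 12
12 > 1 → CONVERGES

Converges (p = 12 > 1)


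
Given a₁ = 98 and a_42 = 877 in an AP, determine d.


d = (aₙ - a₁)/(n-1)
= (877 - 98)/(42-1)
= 779/41 = 19

d = 19


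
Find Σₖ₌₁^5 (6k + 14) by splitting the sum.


Σ(6k+14) = 6·Σk + 14·n
= 6·15 + 14·5
= 90 + 70 = 160

Σ = 160


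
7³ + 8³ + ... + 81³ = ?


Σₖ₌7^81 k³ = [81·82/2]² − [6·7/2]²
= 11029041 − 441 = 11028600

Σk³ = 11028600


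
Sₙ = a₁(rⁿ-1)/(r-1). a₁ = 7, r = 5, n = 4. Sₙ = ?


Sₙ = 7×(5^4 - 1)/(5 - 1)
= 7×(625 - 1)/4
= 7×624/4
= 1092

S_4 = 1092


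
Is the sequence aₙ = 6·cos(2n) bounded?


For all n, -1 ≤ cos(2n) ≤ 1, so -6 ≤ 6·cos(2n) ≤ 6
Lower bound: -6, Upper bound: 6
The sequence IS bounded

Bounded (-6 ≤ aₙ ≤ 6)
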